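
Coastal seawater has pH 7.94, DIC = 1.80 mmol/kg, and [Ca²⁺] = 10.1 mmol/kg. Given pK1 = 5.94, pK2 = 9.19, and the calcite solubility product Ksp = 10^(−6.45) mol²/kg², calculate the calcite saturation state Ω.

Ω = 2.70

α₂ = 1 / (1 + [H⁺]/K2 + [H⁺]²/(K1K2)) = 1 / (1 + 10^+1.25 + 10^-0.75)
   = 1 / (1 + 17.783 + 0.17783) = 1/18.961 = 0.05274
[CO3²⁻] = α₂ × DIC = 0.05274 × 1.80 = 0.09493 mmol/kg
Ksp = 10^(−6.45) = 3.548×10^-7
Ω = [Ca²⁺][CO3²⁻]/Ksp = (10.1×10^-3)(9.493×10^-5) / 3.548×10^-7 = 2.70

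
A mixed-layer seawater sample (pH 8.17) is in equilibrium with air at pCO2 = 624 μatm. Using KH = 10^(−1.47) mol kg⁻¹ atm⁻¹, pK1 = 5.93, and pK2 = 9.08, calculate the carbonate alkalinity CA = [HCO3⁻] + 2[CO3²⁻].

CA = 4.58 mmol/kg

[CO2*] = KH · pCO2 = 10^(−1.47) × 624×10^-6 = 2.114×10^-5 mol/kg
α₀ = 1/(1 + K1/[H⁺] + K1K2/[H⁺]²) = 1/(1 + 10^+2.24 + 10^+1.33) = 0.005098
DIC = [CO2*]/α₀ = 2.114×10^-5 / 0.005098 = 4.148 mmol/kg
CA = (α₁ + 2α₂)·DIC = (0.8859 + 2×0.1090) × 4.148 = 4.58 mmol/kg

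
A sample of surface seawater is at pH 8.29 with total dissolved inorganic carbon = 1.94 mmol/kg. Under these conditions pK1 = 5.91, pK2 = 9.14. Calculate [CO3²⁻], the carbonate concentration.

α₂ = 1 / (1 + [H⁺]/K2 + [H⁺]²/(K1K2)) = 1 / (1 + 10^+0.85 + 10^-1.53)
   = 1 / (1 + 7.0795 + 0.029512) = 1/8.1090 = 0.1233
[CO3²⁻] = α₂ × DIC = 0.1233 × 1.94 = 0.239 mmol/kg

[CO3²⁻] = 0.239 mmol/kg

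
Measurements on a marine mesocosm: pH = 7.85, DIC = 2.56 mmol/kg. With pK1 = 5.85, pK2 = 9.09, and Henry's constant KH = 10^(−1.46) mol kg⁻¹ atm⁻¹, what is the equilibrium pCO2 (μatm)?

pCO2 = 692 μatm

α₀ = 1 / (1 + K1/[H⁺] + K1K2/[H⁺]²) = 1 / (1 + 10^+2.00 + 10^+0.76)
   = 1 / (1 + 100.00 + 5.7544) = 1/106.75 = 0.009367
[CO2*] = α₀ × DIC = 0.009367 × 2.56 = 0.02398 mmol/kg
pCO2 = [CO2*]/KH = 2.398×10^-5 / 3.467×10^-2 = 692 μatm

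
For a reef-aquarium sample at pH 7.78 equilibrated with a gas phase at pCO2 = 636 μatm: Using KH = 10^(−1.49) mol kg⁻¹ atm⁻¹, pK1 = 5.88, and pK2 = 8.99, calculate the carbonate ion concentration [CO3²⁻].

[CO2*] = KH · pCO2 = 10^(−1.49) × 636×10^-6 = 2.058×10^-5 mol/kg
α₀ = 1/(1 + K1/[H⁺] + K1K2/[H⁺]²) = 1/(1 + 10^+1.90 + 10^+0.69) = 0.01172
DIC = [CO2*]/α₀ = 2.058×10^-5 / 0.01172 = 1.756 mmol/kg
[CO3²⁻] = α₂·DIC; α₂ = 0.05740, so [CO3²⁻] = 0.05740 × 1.756 = 0.101 mmol/kg

[CO3²⁻] = 0.101 mmol/kg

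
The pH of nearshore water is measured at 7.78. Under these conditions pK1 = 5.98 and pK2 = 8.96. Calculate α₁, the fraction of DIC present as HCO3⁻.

α₁ = 1 / (1 + [H⁺]/K1 + K2/[H⁺]) = 1 / (1 + 10^-1.80 + 10^-1.18)
   = 1 / (1 + 0.015849 + 0.066069) = 1/1.0819 = 0.9243

α₁ = 0.924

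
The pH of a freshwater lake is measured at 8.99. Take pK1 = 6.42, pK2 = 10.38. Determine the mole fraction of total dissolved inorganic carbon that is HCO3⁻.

α₁ = 1 / (1 + [H⁺]/K1 + K2/[H⁺]) = 1 / (1 + 10^-2.57 + 10^-1.39)
   = 1 / (1 + 0.0026915 + 0.040738) = 1/1.0434 = 0.9584

α₁ = 0.958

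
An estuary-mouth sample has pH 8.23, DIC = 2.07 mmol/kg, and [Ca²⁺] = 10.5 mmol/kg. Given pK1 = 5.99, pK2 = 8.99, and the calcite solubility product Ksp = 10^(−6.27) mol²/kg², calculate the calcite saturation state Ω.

Ω = 5.96

α₂ = 1 / (1 + [H⁺]/K2 + [H⁺]²/(K1K2)) = 1 / (1 + 10^+0.76 + 10^-1.48)
   = 1 / (1 + 5.7544 + 0.033113) = 1/6.7875 = 0.1473
[CO3²⁻] = α₂ × DIC = 0.1473 × 2.07 = 0.3050 mmol/kg
Ksp = 10^(−6.27) = 5.370×10^-7
Ω = [Ca²⁺][CO3²⁻]/Ksp = (10.5×10^-3)(3.050×10^-4) / 5.370×10^-7 = 5.96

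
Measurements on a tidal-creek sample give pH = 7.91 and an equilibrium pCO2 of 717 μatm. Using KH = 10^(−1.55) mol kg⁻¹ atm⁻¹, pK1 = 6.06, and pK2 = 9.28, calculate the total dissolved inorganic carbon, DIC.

[CO2*] = KH · pCO2 = 10^(−1.55) × 717×10^-6 = 2.021×10^-5 mol/kg
α₀ = 1/(1 + K1/[H⁺] + K1K2/[H⁺]²) = 1/(1 + 10^+1.85 + 10^+0.48) = 0.01337
DIC = [CO2*]/α₀ = 2.021×10^-5 / 0.01337 = 1.51 mmol/kg

DIC = 1.51 mmol/kg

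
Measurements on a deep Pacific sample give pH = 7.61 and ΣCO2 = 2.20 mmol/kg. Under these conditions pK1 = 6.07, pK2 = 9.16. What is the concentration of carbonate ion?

α₂ = 1 / (1 + [H⁺]/K2 + [H⁺]²/(K1K2)) = 1 / (1 + 10^+1.55 + 10^+0.01)
   = 1 / (1 + 35.481 + 1.0233) = 1/37.505 = 0.02666
[CO3²⁻] = α₂ × DIC = 0.02666 × 2.20 = 0.0587 mmol/kg

[CO3²⁻] = 0.0587 mmol/kg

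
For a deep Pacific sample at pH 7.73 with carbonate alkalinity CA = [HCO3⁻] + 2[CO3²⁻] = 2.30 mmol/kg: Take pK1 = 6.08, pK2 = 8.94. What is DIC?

CA = [HCO3⁻] + 2[CO3²⁻] = (α₁ + 2α₂)·DIC
At pH 7.73: [H⁺]/K1 = 10^-1.65 = 0.022387, K2/[H⁺] = 10^-1.21 = 0.061660
α₁ = 1/(1 + 0.022387 + 0.061660) = 1/1.0840 = 0.9225; α₂ = α₁·K2/[H⁺] = 0.05688
α₁ + 2α₂ = 1.0362
DIC = CA / (α₁ + 2α₂) = 2.30 / 1.0362 = 2.22 mmol/kg

DIC = 2.22 mmol/kg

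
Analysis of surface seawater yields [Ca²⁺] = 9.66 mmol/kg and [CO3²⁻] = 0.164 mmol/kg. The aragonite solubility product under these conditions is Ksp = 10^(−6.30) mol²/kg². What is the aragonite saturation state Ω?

Ksp = 10^(−6.30) = 5.012×10^-7
Ω = [Ca²⁺][CO3²⁻]/Ksp = (9.66×10^-3)(0.164×10^-3) / 5.012×10^-7 = 3.16

Ω = 3.16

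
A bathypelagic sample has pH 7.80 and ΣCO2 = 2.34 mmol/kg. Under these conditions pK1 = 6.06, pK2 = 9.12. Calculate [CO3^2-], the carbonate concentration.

[CO3²⁻] = 0.105 mmol/kg

α₂ = 1 / (1 + [H⁺]/K2 + [H⁺]²/(K1K2)) = 1 / (1 + 10^+1.32 + 10^-0.42)
   = 1 / (1 + 20.893 + 0.38019) = 1/22.273 = 0.04490
[CO3²⁻] = α₂ × DIC = 0.04490 × 2.34 = 0.105 mmol/kg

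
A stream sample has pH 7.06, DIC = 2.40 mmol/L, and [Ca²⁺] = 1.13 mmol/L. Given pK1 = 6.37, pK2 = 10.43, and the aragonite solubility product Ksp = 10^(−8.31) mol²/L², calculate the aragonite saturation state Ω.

α₂ = 1 / (1 + [H⁺]/K2 + [H⁺]²/(K1K2)) = 1 / (1 + 10^+3.37 + 10^+2.68)
   = 1 / (1 + 2344.2 + 478.63) = 1/2823.9 = 0.0003541
[CO3²⁻] = α₂ × DIC = 0.0003541 × 2.40 = 0.0008499 mmol/L = 0.8499 μmol/L
Ksp = 10^(−8.31) = 4.898×10^-9
Ω = [Ca²⁺][CO3²⁻]/Ksp = (1.13×10^-3)(8.499×10^-7) / 4.898×10^-9 = 0.196

Ω = 0.196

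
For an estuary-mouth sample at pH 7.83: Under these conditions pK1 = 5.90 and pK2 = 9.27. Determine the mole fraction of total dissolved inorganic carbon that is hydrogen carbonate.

α₁ = 0.954

α₁ = 1 / (1 + [H⁺]/K1 + K2/[H⁺]) = 1 / (1 + 10^-1.93 + 10^-1.44)
   = 1 / (1 + 0.011749 + 0.036308) = 1/1.0481 = 0.9541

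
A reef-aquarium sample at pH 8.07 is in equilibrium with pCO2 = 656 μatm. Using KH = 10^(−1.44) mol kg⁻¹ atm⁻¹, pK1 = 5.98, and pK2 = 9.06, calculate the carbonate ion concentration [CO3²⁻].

[CO3²⁻] = 0.300 mmol/kg

[CO2*] = KH · pCO2 = 10^(−1.44) × 656×10^-6 = 2.382×10^-5 mol/kg
α₀ = 1/(1 + K1/[H⁺] + K1K2/[H⁺]²) = 1/(1 + 10^+2.09 + 10^+1.10) = 0.007320
DIC = [CO2*]/α₀ = 2.382×10^-5 / 0.007320 = 3.254 mmol/kg
[CO3²⁻] = α₂·DIC; α₂ = 0.09215, so [CO3²⁻] = 0.09215 × 3.254 = 0.300 mmol/kg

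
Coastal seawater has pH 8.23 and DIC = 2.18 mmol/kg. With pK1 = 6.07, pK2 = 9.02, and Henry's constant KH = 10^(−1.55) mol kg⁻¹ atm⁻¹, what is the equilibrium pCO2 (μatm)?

pCO2 = 458 μatm

α₀ = 1 / (1 + K1/[H⁺] + K1K2/[H⁺]²) = 1 / (1 + 10^+2.16 + 10^+1.37)
   = 1 / (1 + 144.54 + 23.442) = 1/168.99 = 0.005918
[CO2*] = α₀ × DIC = 0.005918 × 2.18 = 0.01290 mmol/kg = 12.90 μmol/kg
pCO2 = [CO2*]/KH = 1.290×10^-5 / 2.818×10^-2 = 458 μatm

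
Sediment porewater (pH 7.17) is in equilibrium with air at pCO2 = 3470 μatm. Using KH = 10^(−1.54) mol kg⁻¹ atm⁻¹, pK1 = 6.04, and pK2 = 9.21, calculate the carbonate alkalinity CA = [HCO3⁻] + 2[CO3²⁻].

[CO2*] = KH · pCO2 = 10^(−1.54) × 3470×10^-6 = 1.001×10^-4 mol/kg
α₀ = 1/(1 + K1/[H⁺] + K1K2/[H⁺]²) = 1/(1 + 10^+1.13 + 10^-0.91) = 0.06843
DIC = [CO2*]/α₀ = 1.001×10^-4 / 0.06843 = 1.462 mmol/kg
CA = (α₁ + 2α₂)·DIC = (0.9231 + 2×0.008419) × 1.462 = 1.37 mmol/kg

CA = 1.37 mmol/kg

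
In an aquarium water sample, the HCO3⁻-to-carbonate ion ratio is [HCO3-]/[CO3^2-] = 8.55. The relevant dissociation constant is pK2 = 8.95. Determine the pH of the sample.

From K2 = [H⁺][CO3^2-]/[HCO3-]:  pH = pK2 − log₁₀([HCO3-]/[CO3^2-])
log₁₀(8.55) = +0.932
pH = 8.95 − (+0.932) = 8.02

pH = 8.02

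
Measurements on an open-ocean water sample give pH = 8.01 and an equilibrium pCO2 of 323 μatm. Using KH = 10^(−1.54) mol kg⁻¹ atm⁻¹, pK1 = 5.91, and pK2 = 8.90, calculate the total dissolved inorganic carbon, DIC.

DIC = 1.33 mmol/kg

[CO2*] = KH · pCO2 = 10^(−1.54) × 323×10^-6 = 9.315×10^-6 mol/kg
α₀ = 1/(1 + K1/[H⁺] + K1K2/[H⁺]²) = 1/(1 + 10^+2.10 + 10^+1.21) = 0.006988
DIC = [CO2*]/α₀ = 9.315×10^-6 / 0.006988 = 1.33 mmol/kg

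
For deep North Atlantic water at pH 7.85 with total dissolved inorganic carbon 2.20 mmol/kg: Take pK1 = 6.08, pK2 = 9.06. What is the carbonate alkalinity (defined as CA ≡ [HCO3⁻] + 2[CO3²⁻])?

CA = 2.29 mmol/kg

CA = [HCO3⁻] + 2[CO3²⁻] = (α₁ + 2α₂)·DIC
At pH 7.85: [H⁺]/K1 = 10^-1.77 = 0.016982, K2/[H⁺] = 10^-1.21 = 0.061660
α₁ = 1/(1 + 0.016982 + 0.061660) = 1/1.0786 = 0.9271; α₂ = α₁·K2/[H⁺] = 0.05716
α₁ + 2α₂ = 1.0414
CA = 1.0414 × 2.20 = 2.29 mmol/kg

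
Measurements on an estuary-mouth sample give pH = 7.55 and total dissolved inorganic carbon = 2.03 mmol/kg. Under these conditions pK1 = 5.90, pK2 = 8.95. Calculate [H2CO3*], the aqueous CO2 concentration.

α₀ = 1 / (1 + K1/[H⁺] + K1K2/[H⁺]²) = 1 / (1 + 10^+1.65 + 10^+0.25)
   = 1 / (1 + 44.668 + 1.7783) = 1/47.447 = 0.02108
[CO2*] = α₀ × DIC = 0.02108 × 2.03 = 0.0428 mmol/kg

[CO2*] = 0.0428 mmol/kg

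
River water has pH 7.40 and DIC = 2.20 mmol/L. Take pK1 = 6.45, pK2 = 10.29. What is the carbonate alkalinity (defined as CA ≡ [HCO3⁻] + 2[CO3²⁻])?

CA = 1.98 mmol/L

CA = [HCO3⁻] + 2[CO3²⁻] = (α₁ + 2α₂)·DIC
At pH 7.40: [H⁺]/K1 = 10^-0.95 = 0.11220, K2/[H⁺] = 10^-2.89 = 0.0012882
α₁ = 1/(1 + 0.11220 + 0.0012882) = 1/1.1135 = 0.8981; α₂ = α₁·K2/[H⁺] = 0.001157
α₁ + 2α₂ = 0.9004
CA = 0.9004 × 2.20 = 1.98 mmol/L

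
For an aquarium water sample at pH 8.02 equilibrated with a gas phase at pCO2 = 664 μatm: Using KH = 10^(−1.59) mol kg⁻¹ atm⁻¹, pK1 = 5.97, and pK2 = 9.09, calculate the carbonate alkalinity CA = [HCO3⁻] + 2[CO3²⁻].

CA = 2.24 mmol/kg

[CO2*] = KH · pCO2 = 10^(−1.59) × 664×10^-6 = 1.707×10^-5 mol/kg
α₀ = 1/(1 + K1/[H⁺] + K1K2/[H⁺]²) = 1/(1 + 10^+2.05 + 10^+0.98) = 0.008147
DIC = [CO2*]/α₀ = 1.707×10^-5 / 0.008147 = 2.095 mmol/kg
CA = (α₁ + 2α₂)·DIC = (0.9141 + 2×0.07780) × 2.095 = 2.24 mmol/kg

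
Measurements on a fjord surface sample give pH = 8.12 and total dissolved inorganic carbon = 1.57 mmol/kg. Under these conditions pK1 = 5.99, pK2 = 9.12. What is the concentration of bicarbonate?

[HCO3⁻] = 1.42 mmol/kg

α₁ = 1 / (1 + [H⁺]/K1 + K2/[H⁺]) = 1 / (1 + 10^-2.13 + 10^-1.00)
   = 1 / (1 + 0.0074131 + 0.10000) = 1/1.1074 = 0.9030
[HCO3⁻] = α₁ × DIC = 0.9030 × 1.57 = 1.42 mmol/kg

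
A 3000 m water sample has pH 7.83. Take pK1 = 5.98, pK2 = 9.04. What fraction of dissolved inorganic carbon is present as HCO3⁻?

α₁ = 1 / (1 + [H⁺]/K1 + K2/[H⁺]) = 1 / (1 + 10^-1.85 + 10^-1.21)
   = 1 / (1 + 0.014125 + 0.061660) = 1/1.0758 = 0.9296

α₁ = 0.930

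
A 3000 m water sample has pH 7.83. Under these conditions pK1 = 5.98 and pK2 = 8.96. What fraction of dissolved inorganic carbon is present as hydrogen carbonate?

α₁ = 0.919

α₁ = 1 / (1 + [H⁺]/K1 + K2/[H⁺]) = 1 / (1 + 10^-1.85 + 10^-1.13)
   = 1 / (1 + 0.014125 + 0.074131) = 1/1.0883 = 0.9189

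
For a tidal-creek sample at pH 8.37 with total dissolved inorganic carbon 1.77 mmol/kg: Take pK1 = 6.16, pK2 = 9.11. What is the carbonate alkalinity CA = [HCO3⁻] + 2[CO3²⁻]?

CA = 2.03 mmol/kg

CA = [HCO3⁻] + 2[CO3²⁻] = (α₁ + 2α₂)·DIC
At pH 8.37: [H⁺]/K1 = 10^-2.21 = 0.0061660, K2/[H⁺] = 10^-0.74 = 0.18197
α₁ = 1/(1 + 0.0061660 + 0.18197) = 1/1.1881 = 0.8417; α₂ = α₁·K2/[H⁺] = 0.1532
α₁ + 2α₂ = 1.1480
CA = 1.1480 × 1.77 = 2.03 mmol/kg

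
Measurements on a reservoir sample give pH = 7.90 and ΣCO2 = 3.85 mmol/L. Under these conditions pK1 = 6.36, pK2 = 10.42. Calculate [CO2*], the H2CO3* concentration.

α₀ = 1 / (1 + K1/[H⁺] + K1K2/[H⁺]²) = 1 / (1 + 10^+1.54 + 10^-0.98)
   = 1 / (1 + 34.674 + 0.10471) = 1/35.778 = 0.02795
[CO2*] = α₀ × DIC = 0.02795 × 3.85 = 0.108 mmol/L

[CO2*] = 0.108 mmol/L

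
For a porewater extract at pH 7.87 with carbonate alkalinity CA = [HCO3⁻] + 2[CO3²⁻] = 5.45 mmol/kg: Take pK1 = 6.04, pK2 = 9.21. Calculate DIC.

DIC = 5.30 mmol/kg

CA = [HCO3⁻] + 2[CO3²⁻] = (α₁ + 2α₂)·DIC
At pH 7.87: [H⁺]/K1 = 10^-1.83 = 0.014791, K2/[H⁺] = 10^-1.34 = 0.045709
α₁ = 1/(1 + 0.014791 + 0.045709) = 1/1.0605 = 0.9430; α₂ = α₁·K2/[H⁺] = 0.04310
α₁ + 2α₂ = 1.0292
DIC = CA / (α₁ + 2α₂) = 5.45 / 1.0292 = 5.30 mmol/kg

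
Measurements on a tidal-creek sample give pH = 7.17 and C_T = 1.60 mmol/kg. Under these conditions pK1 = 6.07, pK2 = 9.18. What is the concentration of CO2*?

[CO2*] = 0.117 mmol/kg

α₀ = 1 / (1 + K1/[H⁺] + K1K2/[H⁺]²) = 1 / (1 + 10^+1.10 + 10^-0.91)
   = 1 / (1 + 12.589 + 0.12303) = 1/13.712 = 0.07293
[CO2*] = α₀ × DIC = 0.07293 × 1.60 = 0.117 mmol/kg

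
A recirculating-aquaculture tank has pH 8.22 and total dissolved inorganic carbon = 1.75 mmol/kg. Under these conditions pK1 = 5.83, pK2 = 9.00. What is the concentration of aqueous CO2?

α₀ = 1 / (1 + K1/[H⁺] + K1K2/[H⁺]²) = 1 / (1 + 10^+2.39 + 10^+1.61)
   = 1 / (1 + 245.47 + 40.738) = 1/287.21 = 0.003482
[CO2*] = α₀ × DIC = 0.003482 × 1.75 = 0.00609 mmol/kg = 6.09 μmol/kg

[CO2*] = 6.09 μmol/kg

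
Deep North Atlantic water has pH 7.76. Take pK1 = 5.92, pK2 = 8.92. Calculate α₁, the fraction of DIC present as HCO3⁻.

α₁ = 0.923

α₁ = 1 / (1 + [H⁺]/K1 + K2/[H⁺]) = 1 / (1 + 10^-1.84 + 10^-1.16)
   = 1 / (1 + 0.014454 + 0.069183) = 1/1.0836 = 0.9228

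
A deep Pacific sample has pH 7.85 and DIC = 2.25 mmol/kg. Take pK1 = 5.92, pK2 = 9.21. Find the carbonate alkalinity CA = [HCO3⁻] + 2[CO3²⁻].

CA = 2.32 mmol/kg

CA = [HCO3⁻] + 2[CO3²⁻] = (α₁ + 2α₂)·DIC
At pH 7.85: [H⁺]/K1 = 10^-1.93 = 0.011749, K2/[H⁺] = 10^-1.36 = 0.043652
α₁ = 1/(1 + 0.011749 + 0.043652) = 1/1.0554 = 0.9475; α₂ = α₁·K2/[H⁺] = 0.04136
α₁ + 2α₂ = 1.0302
CA = 1.0302 × 2.25 = 2.32 mmol/kg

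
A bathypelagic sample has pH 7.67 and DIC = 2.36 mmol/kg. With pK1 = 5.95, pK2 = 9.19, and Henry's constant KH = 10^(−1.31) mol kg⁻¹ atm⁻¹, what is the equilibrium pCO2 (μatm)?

α₀ = 1 / (1 + K1/[H⁺] + K1K2/[H⁺]²) = 1 / (1 + 10^+1.72 + 10^+0.20)
   = 1 / (1 + 52.481 + 1.5849) = 1/55.066 = 0.01816
[CO2*] = α₀ × DIC = 0.01816 × 2.36 = 0.04286 mmol/kg
pCO2 = [CO2*]/KH = 4.286×10^-5 / 4.898×10^-2 = 875 μatm

pCO2 = 875 μatm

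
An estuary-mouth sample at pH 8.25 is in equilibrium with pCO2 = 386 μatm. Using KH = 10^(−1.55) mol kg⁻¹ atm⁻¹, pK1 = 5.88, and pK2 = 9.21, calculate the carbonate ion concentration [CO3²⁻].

[CO3²⁻] = 0.280 mmol/kg

[CO2*] = KH · pCO2 = 10^(−1.55) × 386×10^-6 = 1.088×10^-5 mol/kg
α₀ = 1/(1 + K1/[H⁺] + K1K2/[H⁺]²) = 1/(1 + 10^+2.37 + 10^+1.41) = 0.003830
DIC = [CO2*]/α₀ = 1.088×10^-5 / 0.003830 = 2.841 mmol/kg
[CO3²⁻] = α₂·DIC; α₂ = 0.09843, so [CO3²⁻] = 0.09843 × 2.841 = 0.280 mmol/kg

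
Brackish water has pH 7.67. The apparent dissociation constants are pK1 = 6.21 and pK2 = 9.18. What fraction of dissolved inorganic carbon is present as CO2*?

α₀ = 1 / (1 + K1/[H⁺] + K1K2/[H⁺]²) = 1 / (1 + 10^+1.46 + 10^-0.05)
   = 1 / (1 + 28.840 + 0.89125) = 1/30.732 = 0.03254

α₀ = 0.0325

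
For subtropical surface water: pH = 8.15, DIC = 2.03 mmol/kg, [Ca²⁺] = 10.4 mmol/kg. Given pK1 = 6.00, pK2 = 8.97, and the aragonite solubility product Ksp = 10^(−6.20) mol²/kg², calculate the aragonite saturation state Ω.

Ω = 4.37

α₂ = 1 / (1 + [H⁺]/K2 + [H⁺]²/(K1K2)) = 1 / (1 + 10^+0.82 + 10^-1.33)
   = 1 / (1 + 6.6069 + 0.046774) = 1/7.6537 = 0.1307
[CO3²⁻] = α₂ × DIC = 0.1307 × 2.03 = 0.2652 mmol/kg
Ksp = 10^(−6.20) = 6.310×10^-7
Ω = [Ca²⁺][CO3²⁻]/Ksp = (10.4×10^-3)(2.652×10^-4) / 6.310×10^-7 = 4.37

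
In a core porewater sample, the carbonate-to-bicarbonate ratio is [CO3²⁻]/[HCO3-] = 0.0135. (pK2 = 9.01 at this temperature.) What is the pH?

pH = 7.14

From K2 = [H⁺][CO3²⁻]/[HCO3-]:  pH = pK2 + log₁₀([CO3²⁻]/[HCO3-])
log₁₀(0.0135) = -1.870
pH = 9.01 + (-1.870) = 7.14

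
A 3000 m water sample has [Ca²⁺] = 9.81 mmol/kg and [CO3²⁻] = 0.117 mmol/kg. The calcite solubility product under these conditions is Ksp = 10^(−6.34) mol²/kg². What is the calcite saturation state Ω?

Ω = 2.51

Ksp = 10^(−6.34) = 4.571×10^-7
Ω = [Ca²⁺][CO3²⁻]/Ksp = (9.81×10^-3)(0.117×10^-3) / 4.571×10^-7 = 2.51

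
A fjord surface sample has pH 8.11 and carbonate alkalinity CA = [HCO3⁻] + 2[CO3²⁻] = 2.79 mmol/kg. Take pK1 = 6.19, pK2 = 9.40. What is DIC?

DIC = 2.69 mmol/kg

CA = [HCO3⁻] + 2[CO3²⁻] = (α₁ + 2α₂)·DIC
At pH 8.11: [H⁺]/K1 = 10^-1.92 = 0.012023, K2/[H⁺] = 10^-1.29 = 0.051286
α₁ = 1/(1 + 0.012023 + 0.051286) = 1/1.0633 = 0.9405; α₂ = α₁·K2/[H⁺] = 0.04823
α₁ + 2α₂ = 1.0369
DIC = CA / (α₁ + 2α₂) = 2.79 / 1.0369 = 2.69 mmol/kg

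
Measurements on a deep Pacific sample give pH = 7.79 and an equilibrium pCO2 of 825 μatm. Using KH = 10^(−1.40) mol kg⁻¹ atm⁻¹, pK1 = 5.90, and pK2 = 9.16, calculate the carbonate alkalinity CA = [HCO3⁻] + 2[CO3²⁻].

[CO2*] = KH · pCO2 = 10^(−1.40) × 825×10^-6 = 3.284×10^-5 mol/kg
α₀ = 1/(1 + K1/[H⁺] + K1K2/[H⁺]²) = 1/(1 + 10^+1.89 + 10^+0.52) = 0.01220
DIC = [CO2*]/α₀ = 3.284×10^-5 / 0.01220 = 2.691 mmol/kg
CA = (α₁ + 2α₂)·DIC = (0.9474 + 2×0.04041) × 2.691 = 2.77 mmol/kg

CA = 2.77 mmol/kg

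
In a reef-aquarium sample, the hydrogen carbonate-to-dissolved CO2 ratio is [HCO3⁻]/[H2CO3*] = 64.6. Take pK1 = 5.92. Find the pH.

pH = 7.73

From K1 = [H⁺][HCO3⁻]/[H2CO3*]:  pH = pK1 + log₁₀([HCO3⁻]/[H2CO3*])
log₁₀(64.6) = +1.810
pH = 5.92 + (+1.810) = 7.73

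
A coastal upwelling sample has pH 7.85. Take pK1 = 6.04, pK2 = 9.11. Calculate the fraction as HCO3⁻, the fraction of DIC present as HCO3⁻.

α₁ = 0.934

α₁ = 1 / (1 + [H⁺]/K1 + K2/[H⁺]) = 1 / (1 + 10^-1.81 + 10^-1.26)
   = 1 / (1 + 0.015488 + 0.054954) = 1/1.0704 = 0.9342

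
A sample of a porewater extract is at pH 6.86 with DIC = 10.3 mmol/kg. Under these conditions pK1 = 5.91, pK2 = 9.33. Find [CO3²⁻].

α₂ = 1 / (1 + [H⁺]/K2 + [H⁺]²/(K1K2)) = 1 / (1 + 10^+2.47 + 10^+1.52)
   = 1 / (1 + 295.12 + 33.113) = 1/329.23 = 0.003037
[CO3²⁻] = α₂ × DIC = 0.003037 × 10.3 = 0.0313 mmol/kg

[CO3²⁻] = 0.0313 mmol/kg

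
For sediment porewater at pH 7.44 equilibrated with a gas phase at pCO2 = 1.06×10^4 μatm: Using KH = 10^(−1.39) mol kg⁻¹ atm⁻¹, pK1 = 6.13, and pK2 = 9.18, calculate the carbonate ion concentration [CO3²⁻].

[CO2*] = KH · pCO2 = 10^(−1.39) × 1.06×10^4×10^-6 = 4.318×10^-4 mol/kg
α₀ = 1/(1 + K1/[H⁺] + K1K2/[H⁺]²) = 1/(1 + 10^+1.31 + 10^-0.43) = 0.04589
DIC = [CO2*]/α₀ = 4.318×10^-4 / 0.04589 = 9.409 mmol/kg
[CO3²⁻] = α₂·DIC; α₂ = 0.01705, so [CO3²⁻] = 0.01705 × 9.409 = 0.160 mmol/kg

[CO3²⁻] = 0.160 mmol/kg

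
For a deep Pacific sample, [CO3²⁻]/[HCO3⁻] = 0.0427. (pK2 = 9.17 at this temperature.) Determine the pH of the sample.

pH = 7.80

From K2 = [H⁺][CO3²⁻]/[HCO3⁻]:  pH = pK2 + log₁₀([CO3²⁻]/[HCO3⁻])
log₁₀(0.0427) = -1.370
pH = 9.17 + (-1.370) = 7.80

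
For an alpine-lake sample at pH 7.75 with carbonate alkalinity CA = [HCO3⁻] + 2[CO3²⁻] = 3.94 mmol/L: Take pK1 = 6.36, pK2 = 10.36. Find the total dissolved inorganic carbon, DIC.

DIC = 4.09 mmol/L

CA = [HCO3⁻] + 2[CO3²⁻] = (α₁ + 2α₂)·DIC
At pH 7.75: [H⁺]/K1 = 10^-1.39 = 0.040738, K2/[H⁺] = 10^-2.61 = 0.0024547
α₁ = 1/(1 + 0.040738 + 0.0024547) = 1/1.0432 = 0.9586; α₂ = α₁·K2/[H⁺] = 0.002353
α₁ + 2α₂ = 0.9633
DIC = CA / (α₁ + 2α₂) = 3.94 / 0.9633 = 4.09 mmol/L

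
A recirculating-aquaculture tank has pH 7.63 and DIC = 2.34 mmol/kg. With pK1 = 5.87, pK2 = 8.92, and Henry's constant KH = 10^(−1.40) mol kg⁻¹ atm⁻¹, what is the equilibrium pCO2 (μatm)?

α₀ = 1 / (1 + K1/[H⁺] + K1K2/[H⁺]²) = 1 / (1 + 10^+1.76 + 10^+0.47)
   = 1 / (1 + 57.544 + 2.9512) = 1/61.495 = 0.01626
[CO2*] = α₀ × DIC = 0.01626 × 2.34 = 0.03805 mmol/kg
pCO2 = [CO2*]/KH = 3.805×10^-5 / 3.981×10^-2 = 956 μatm

pCO2 = 956 μatm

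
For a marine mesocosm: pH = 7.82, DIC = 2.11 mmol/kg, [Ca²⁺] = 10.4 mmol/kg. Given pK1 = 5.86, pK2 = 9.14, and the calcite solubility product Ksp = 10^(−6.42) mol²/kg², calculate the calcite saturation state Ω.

Ω = 2.61

α₂ = 1 / (1 + [H⁺]/K2 + [H⁺]²/(K1K2)) = 1 / (1 + 10^+1.32 + 10^-0.64)
   = 1 / (1 + 20.893 + 0.22909) = 1/22.122 = 0.04520
[CO3²⁻] = α₂ × DIC = 0.04520 × 2.11 = 0.09538 mmol/kg
Ksp = 10^(−6.42) = 3.802×10^-7
Ω = [Ca²⁺][CO3²⁻]/Ksp = (10.4×10^-3)(9.538×10^-5) / 3.802×10^-7 = 2.61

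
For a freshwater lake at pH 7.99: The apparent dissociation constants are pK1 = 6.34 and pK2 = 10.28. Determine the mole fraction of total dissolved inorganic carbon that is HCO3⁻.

α₁ = 0.973

α₁ = 1 / (1 + [H⁺]/K1 + K2/[H⁺]) = 1 / (1 + 10^-1.65 + 10^-2.29)
   = 1 / (1 + 0.022387 + 0.0051286) = 1/1.0275 = 0.9732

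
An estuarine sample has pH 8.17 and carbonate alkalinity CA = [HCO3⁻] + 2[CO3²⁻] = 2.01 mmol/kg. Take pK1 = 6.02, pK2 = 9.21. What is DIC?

DIC = 1.87 mmol/kg

CA = [HCO3⁻] + 2[CO3²⁻] = (α₁ + 2α₂)·DIC
At pH 8.17: [H⁺]/K1 = 10^-2.15 = 0.0070795, K2/[H⁺] = 10^-1.04 = 0.091201
α₁ = 1/(1 + 0.0070795 + 0.091201) = 1/1.0983 = 0.9105; α₂ = α₁·K2/[H⁺] = 0.08304
α₁ + 2α₂ = 1.0766
DIC = CA / (α₁ + 2α₂) = 2.01 / 1.0766 = 1.87 mmol/kg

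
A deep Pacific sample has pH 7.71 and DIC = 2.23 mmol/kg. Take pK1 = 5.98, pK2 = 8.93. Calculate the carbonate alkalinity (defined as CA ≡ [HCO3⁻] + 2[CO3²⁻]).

CA = 2.32 mmol/kg

CA = [HCO3⁻] + 2[CO3²⁻] = (α₁ + 2α₂)·DIC
At pH 7.71: [H⁺]/K1 = 10^-1.73 = 0.018621, K2/[H⁺] = 10^-1.22 = 0.060256
α₁ = 1/(1 + 0.018621 + 0.060256) = 1/1.0789 = 0.9269; α₂ = α₁·K2/[H⁺] = 0.05585
α₁ + 2α₂ = 1.0386
CA = 1.0386 × 2.23 = 2.32 mmol/kg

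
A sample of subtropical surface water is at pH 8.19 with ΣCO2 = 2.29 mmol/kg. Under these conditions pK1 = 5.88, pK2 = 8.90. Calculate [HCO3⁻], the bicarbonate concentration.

α₁ = 1 / (1 + [H⁺]/K1 + K2/[H⁺]) = 1 / (1 + 10^-2.31 + 10^-0.71)
   = 1 / (1 + 0.0048978 + 0.19498) = 1/1.1999 = 0.8334
[HCO3⁻] = α₁ × DIC = 0.8334 × 2.29 = 1.91 mmol/kg

[HCO3⁻] = 1.91 mmol/kg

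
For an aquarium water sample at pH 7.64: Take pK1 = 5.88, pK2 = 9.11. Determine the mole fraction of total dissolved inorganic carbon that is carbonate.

α₂ = 0.0322

α₂ = 1 / (1 + [H⁺]/K2 + [H⁺]²/(K1K2)) = 1 / (1 + 10^+1.47 + 10^-0.29)
   = 1 / (1 + 29.512 + 0.51286) = 1/31.025 = 0.03223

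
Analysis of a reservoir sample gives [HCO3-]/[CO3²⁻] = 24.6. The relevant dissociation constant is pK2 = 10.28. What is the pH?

From K2 = [H⁺][CO3²⁻]/[HCO3-]:  pH = pK2 − log₁₀([HCO3-]/[CO3²⁻])
log₁₀(24.6) = +1.391
pH = 10.28 − (+1.391) = 8.89

pH = 8.89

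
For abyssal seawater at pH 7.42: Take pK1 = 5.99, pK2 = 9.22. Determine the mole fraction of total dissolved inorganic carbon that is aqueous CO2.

α₀ = 0.0353

α₀ = 1 / (1 + K1/[H⁺] + K1K2/[H⁺]²) = 1 / (1 + 10^+1.43 + 10^-0.37)
   = 1 / (1 + 26.915 + 0.42658) = 1/28.342 = 0.03528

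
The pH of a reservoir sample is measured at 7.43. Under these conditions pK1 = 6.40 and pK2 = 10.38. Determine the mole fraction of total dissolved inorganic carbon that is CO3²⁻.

α₂ = 1 / (1 + [H⁺]/K2 + [H⁺]²/(K1K2)) = 1 / (1 + 10^+2.95 + 10^+1.92)
   = 1 / (1 + 891.25 + 83.176) = 1/975.43 = 0.001025

α₂ = 0.00103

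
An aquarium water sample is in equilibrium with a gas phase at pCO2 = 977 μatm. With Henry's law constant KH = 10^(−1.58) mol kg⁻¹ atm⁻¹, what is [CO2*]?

KH = 10^(−1.58) = 2.630×10^-2 mol kg⁻¹ atm⁻¹
[CO2*] = KH · pCO2 = 2.630×10^-2 × 977×10^-6 atm = 2.57×10^-5 mol/kg

[CO2*] = 25.7 μmol/kg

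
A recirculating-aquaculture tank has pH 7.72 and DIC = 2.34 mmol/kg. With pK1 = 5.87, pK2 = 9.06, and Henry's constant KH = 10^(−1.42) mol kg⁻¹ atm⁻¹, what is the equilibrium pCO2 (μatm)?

pCO2 = 820 μatm

α₀ = 1 / (1 + K1/[H⁺] + K1K2/[H⁺]²) = 1 / (1 + 10^+1.85 + 10^+0.51)
   = 1 / (1 + 70.795 + 3.2359) = 1/75.031 = 0.01333
[CO2*] = α₀ × DIC = 0.01333 × 2.34 = 0.03119 mmol/kg
pCO2 = [CO2*]/KH = 3.119×10^-5 / 3.802×10^-2 = 820 μatm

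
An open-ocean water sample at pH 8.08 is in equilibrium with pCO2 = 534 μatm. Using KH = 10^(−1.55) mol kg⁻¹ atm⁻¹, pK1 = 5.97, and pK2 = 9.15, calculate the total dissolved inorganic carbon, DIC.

DIC = 2.12 mmol/kg

[CO2*] = KH · pCO2 = 10^(−1.55) × 534×10^-6 = 1.505×10^-5 mol/kg
α₀ = 1/(1 + K1/[H⁺] + K1K2/[H⁺]²) = 1/(1 + 10^+2.11 + 10^+1.04) = 0.007103
DIC = [CO2*]/α₀ = 1.505×10^-5 / 0.007103 = 2.12 mmol/kg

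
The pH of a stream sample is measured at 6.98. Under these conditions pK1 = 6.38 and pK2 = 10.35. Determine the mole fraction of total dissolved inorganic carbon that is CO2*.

α₀ = 0.201

α₀ = 1 / (1 + K1/[H⁺] + K1K2/[H⁺]²) = 1 / (1 + 10^+0.60 + 10^-2.77)
   = 1 / (1 + 3.9811 + 0.0016982) = 1/4.9828 = 0.2007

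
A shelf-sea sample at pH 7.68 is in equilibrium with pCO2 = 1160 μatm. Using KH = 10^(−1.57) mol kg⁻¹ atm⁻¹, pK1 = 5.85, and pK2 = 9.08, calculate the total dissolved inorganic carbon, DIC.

DIC = 2.23 mmol/kg

[CO2*] = KH · pCO2 = 10^(−1.57) × 1160×10^-6 = 3.122×10^-5 mol/kg
α₀ = 1/(1 + K1/[H⁺] + K1K2/[H⁺]²) = 1/(1 + 10^+1.83 + 10^+0.43) = 0.01403
DIC = [CO2*]/α₀ = 3.122×10^-5 / 0.01403 = 2.23 mmol/kg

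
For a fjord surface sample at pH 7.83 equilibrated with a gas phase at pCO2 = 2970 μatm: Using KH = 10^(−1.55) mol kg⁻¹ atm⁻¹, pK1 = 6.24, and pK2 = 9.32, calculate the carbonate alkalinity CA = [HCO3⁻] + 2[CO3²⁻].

CA = 3.47 mmol/kg

[CO2*] = KH · pCO2 = 10^(−1.55) × 2970×10^-6 = 8.371×10^-5 mol/kg
α₀ = 1/(1 + K1/[H⁺] + K1K2/[H⁺]²) = 1/(1 + 10^+1.59 + 10^+0.10) = 0.02429
DIC = [CO2*]/α₀ = 8.371×10^-5 / 0.02429 = 3.446 mmol/kg
CA = (α₁ + 2α₂)·DIC = (0.9451 + 2×0.03058) × 3.446 = 3.47 mmol/kg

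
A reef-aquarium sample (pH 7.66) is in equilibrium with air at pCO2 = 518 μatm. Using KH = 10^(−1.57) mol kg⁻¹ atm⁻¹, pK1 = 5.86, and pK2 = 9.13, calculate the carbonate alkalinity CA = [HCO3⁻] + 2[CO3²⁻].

[CO2*] = KH · pCO2 = 10^(−1.57) × 518×10^-6 = 1.394×10^-5 mol/kg
α₀ = 1/(1 + K1/[H⁺] + K1K2/[H⁺]²) = 1/(1 + 10^+1.80 + 10^+0.33) = 0.01510
DIC = [CO2*]/α₀ = 1.394×10^-5 / 0.01510 = 0.9234 mmol/kg
CA = (α₁ + 2α₂)·DIC = (0.9526 + 2×0.03228) × 0.9234 = 0.939 mmol/kg

CA = 0.939 mmol/kg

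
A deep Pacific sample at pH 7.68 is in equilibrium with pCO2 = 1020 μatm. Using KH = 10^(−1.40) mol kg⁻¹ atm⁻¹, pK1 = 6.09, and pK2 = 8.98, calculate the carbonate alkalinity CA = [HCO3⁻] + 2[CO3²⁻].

[CO2*] = KH · pCO2 = 10^(−1.40) × 1020×10^-6 = 4.061×10^-5 mol/kg
α₀ = 1/(1 + K1/[H⁺] + K1K2/[H⁺]²) = 1/(1 + 10^+1.59 + 10^+0.29) = 0.02389
DIC = [CO2*]/α₀ = 4.061×10^-5 / 0.02389 = 1.700 mmol/kg
CA = (α₁ + 2α₂)·DIC = (0.9295 + 2×0.04659) × 1.700 = 1.74 mmol/kg

CA = 1.74 mmol/kg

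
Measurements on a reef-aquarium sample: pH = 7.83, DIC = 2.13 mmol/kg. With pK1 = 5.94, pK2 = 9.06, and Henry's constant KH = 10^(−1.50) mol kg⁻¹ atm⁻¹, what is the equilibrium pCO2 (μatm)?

pCO2 = 810 μatm

α₀ = 1 / (1 + K1/[H⁺] + K1K2/[H⁺]²) = 1 / (1 + 10^+1.89 + 10^+0.66)
   = 1 / (1 + 77.625 + 4.5709) = 1/83.196 = 0.01202
[CO2*] = α₀ × DIC = 0.01202 × 2.13 = 0.02560 mmol/kg
pCO2 = [CO2*]/KH = 2.560×10^-5 / 3.162×10^-2 = 810 μatm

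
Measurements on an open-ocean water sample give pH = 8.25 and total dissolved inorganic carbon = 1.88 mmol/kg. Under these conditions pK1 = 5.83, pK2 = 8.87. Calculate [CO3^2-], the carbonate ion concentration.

α₂ = 1 / (1 + [H⁺]/K2 + [H⁺]²/(K1K2)) = 1 / (1 + 10^+0.62 + 10^-1.80)
   = 1 / (1 + 4.1687 + 0.015849) = 1/5.1845 = 0.1929
[CO3²⁻] = α₂ × DIC = 0.1929 × 1.88 = 0.363 mmol/kg

[CO3²⁻] = 0.363 mmol/kg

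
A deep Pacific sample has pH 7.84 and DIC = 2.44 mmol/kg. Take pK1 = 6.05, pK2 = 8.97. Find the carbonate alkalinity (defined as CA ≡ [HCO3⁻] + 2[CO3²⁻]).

CA = 2.57 mmol/kg

CA = [HCO3⁻] + 2[CO3²⁻] = (α₁ + 2α₂)·DIC
At pH 7.84: [H⁺]/K1 = 10^-1.79 = 0.016218, K2/[H⁺] = 10^-1.13 = 0.074131
α₁ = 1/(1 + 0.016218 + 0.074131) = 1/1.0903 = 0.9171; α₂ = α₁·K2/[H⁺] = 0.06799
α₁ + 2α₂ = 1.0531
CA = 1.0531 × 2.44 = 2.57 mmol/kg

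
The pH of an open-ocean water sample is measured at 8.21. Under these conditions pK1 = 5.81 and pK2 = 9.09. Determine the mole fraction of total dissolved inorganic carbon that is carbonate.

α₂ = 0.116

α₂ = 1 / (1 + [H⁺]/K2 + [H⁺]²/(K1K2)) = 1 / (1 + 10^+0.88 + 10^-1.52)
   = 1 / (1 + 7.5858 + 0.030200) = 1/8.6160 = 0.1161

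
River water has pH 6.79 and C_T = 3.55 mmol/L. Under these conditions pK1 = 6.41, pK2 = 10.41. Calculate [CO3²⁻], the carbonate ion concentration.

α₂ = 1 / (1 + [H⁺]/K2 + [H⁺]²/(K1K2)) = 1 / (1 + 10^+3.62 + 10^+3.24)
   = 1 / (1 + 4168.7 + 1737.8) = 1/5907.5 = 0.0001693
[CO3²⁻] = α₂ × DIC = 0.0001693 × 3.55 = 0.000601 mmol/L = 0.601 μmol/L

[CO3²⁻] = 0.601 μmol/L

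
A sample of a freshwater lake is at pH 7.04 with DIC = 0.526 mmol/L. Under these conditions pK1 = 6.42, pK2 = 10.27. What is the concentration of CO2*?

α₀ = 1 / (1 + K1/[H⁺] + K1K2/[H⁺]²) = 1 / (1 + 10^+0.62 + 10^-2.61)
   = 1 / (1 + 4.1687 + 0.0024547) = 1/5.1711 = 0.1934
[CO2*] = α₀ × DIC = 0.1934 × 0.526 = 0.102 mmol/L

[CO2*] = 0.102 mmol/L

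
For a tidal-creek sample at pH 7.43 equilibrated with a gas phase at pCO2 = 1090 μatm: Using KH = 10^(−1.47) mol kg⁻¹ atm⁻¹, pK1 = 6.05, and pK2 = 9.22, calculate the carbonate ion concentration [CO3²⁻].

[CO2*] = KH · pCO2 = 10^(−1.47) × 1090×10^-6 = 3.693×10^-5 mol/kg
α₀ = 1/(1 + K1/[H⁺] + K1K2/[H⁺]²) = 1/(1 + 10^+1.38 + 10^-0.41) = 0.03941
DIC = [CO2*]/α₀ = 3.693×10^-5 / 0.03941 = 0.9373 mmol/kg
[CO3²⁻] = α₂·DIC; α₂ = 0.01533, so [CO3²⁻] = 0.01533 × 0.9373 = 0.0144 mmol/kg = 14.4 μmol/kg

[CO3²⁻] = 14.4 μmol/kg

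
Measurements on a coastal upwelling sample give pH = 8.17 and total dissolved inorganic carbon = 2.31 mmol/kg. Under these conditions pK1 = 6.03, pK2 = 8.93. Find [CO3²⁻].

α₂ = 1 / (1 + [H⁺]/K2 + [H⁺]²/(K1K2)) = 1 / (1 + 10^+0.76 + 10^-1.38)
   = 1 / (1 + 5.7544 + 0.041687) = 1/6.7961 = 0.1471
[CO3²⁻] = α₂ × DIC = 0.1471 × 2.31 = 0.340 mmol/kg

[CO3²⁻] = 0.340 mmol/kg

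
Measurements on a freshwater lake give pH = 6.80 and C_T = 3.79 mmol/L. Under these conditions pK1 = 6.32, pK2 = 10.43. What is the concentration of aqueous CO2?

[CO2*] = 0.943 mmol/L

α₀ = 1 / (1 + K1/[H⁺] + K1K2/[H⁺]²) = 1 / (1 + 10^+0.48 + 10^-3.15)
   = 1 / (1 + 3.0200 + 0.00070795) = 1/4.0207 = 0.2487
[CO2*] = α₀ × DIC = 0.2487 × 3.79 = 0.943 mmol/L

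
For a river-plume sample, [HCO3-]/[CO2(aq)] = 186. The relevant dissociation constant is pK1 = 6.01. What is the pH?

pH = 8.28

From K1 = [H⁺][HCO3-]/[CO2(aq)]:  pH = pK1 + log₁₀([HCO3-]/[CO2(aq)])
log₁₀(186) = +2.270
pH = 6.01 + (+2.270) = 8.28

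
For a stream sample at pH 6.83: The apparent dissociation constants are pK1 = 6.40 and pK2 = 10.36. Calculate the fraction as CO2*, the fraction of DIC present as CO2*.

α₀ = 0.271

α₀ = 1 / (1 + K1/[H⁺] + K1K2/[H⁺]²) = 1 / (1 + 10^+0.43 + 10^-3.10)
   = 1 / (1 + 2.6915 + 0.00079433) = 1/3.6923 = 0.2708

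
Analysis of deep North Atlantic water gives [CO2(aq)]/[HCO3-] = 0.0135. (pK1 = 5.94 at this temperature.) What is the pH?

pH = 7.81

From K1 = [H⁺][HCO3-]/[CO2(aq)]:  pH = pK1 − log₁₀([CO2(aq)]/[HCO3-])
log₁₀(0.0135) = -1.870
pH = 5.94 − (-1.870) = 7.81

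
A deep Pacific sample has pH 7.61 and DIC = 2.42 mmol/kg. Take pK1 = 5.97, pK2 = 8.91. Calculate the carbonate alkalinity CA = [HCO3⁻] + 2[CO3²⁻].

CA = 2.48 mmol/kg

CA = [HCO3⁻] + 2[CO3²⁻] = (α₁ + 2α₂)·DIC
At pH 7.61: [H⁺]/K1 = 10^-1.64 = 0.022909, K2/[H⁺] = 10^-1.30 = 0.050119
α₁ = 1/(1 + 0.022909 + 0.050119) = 1/1.0730 = 0.9319; α₂ = α₁·K2/[H⁺] = 0.04671
α₁ + 2α₂ = 1.0254
CA = 1.0254 × 2.42 = 2.48 mmol/kg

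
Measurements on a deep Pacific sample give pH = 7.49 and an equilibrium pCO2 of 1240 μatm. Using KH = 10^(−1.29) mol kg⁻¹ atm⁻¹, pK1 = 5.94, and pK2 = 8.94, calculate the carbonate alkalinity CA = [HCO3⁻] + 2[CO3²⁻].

CA = 2.42 mmol/kg

[CO2*] = KH · pCO2 = 10^(−1.29) × 1240×10^-6 = 6.359×10^-5 mol/kg
α₀ = 1/(1 + K1/[H⁺] + K1K2/[H⁺]²) = 1/(1 + 10^+1.55 + 10^+0.10) = 0.02650
DIC = [CO2*]/α₀ = 6.359×10^-5 / 0.02650 = 2.400 mmol/kg
CA = (α₁ + 2α₂)·DIC = (0.9401 + 2×0.03336) × 2.400 = 2.42 mmol/kg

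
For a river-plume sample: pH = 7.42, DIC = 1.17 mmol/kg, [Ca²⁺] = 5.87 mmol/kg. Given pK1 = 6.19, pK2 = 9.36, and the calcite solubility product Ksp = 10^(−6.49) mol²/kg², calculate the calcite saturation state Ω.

Ω = 0.228

α₂ = 1 / (1 + [H⁺]/K2 + [H⁺]²/(K1K2)) = 1 / (1 + 10^+1.94 + 10^+0.71)
   = 1 / (1 + 87.096 + 5.1286) = 1/93.225 = 0.01073
[CO3²⁻] = α₂ × DIC = 0.01073 × 1.17 = 0.01255 mmol/kg = 12.55 μmol/kg
Ksp = 10^(−6.49) = 3.236×10^-7
Ω = [Ca²⁺][CO3²⁻]/Ksp = (5.87×10^-3)(1.255×10^-5) / 3.236×10^-7 = 0.228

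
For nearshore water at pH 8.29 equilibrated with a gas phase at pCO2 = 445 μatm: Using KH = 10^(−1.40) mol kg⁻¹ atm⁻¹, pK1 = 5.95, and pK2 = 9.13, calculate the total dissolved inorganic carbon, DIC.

DIC = 4.45 mmol/kg

[CO2*] = KH · pCO2 = 10^(−1.40) × 445×10^-6 = 1.772×10^-5 mol/kg
α₀ = 1/(1 + K1/[H⁺] + K1K2/[H⁺]²) = 1/(1 + 10^+2.34 + 10^+1.50) = 0.003978
DIC = [CO2*]/α₀ = 1.772×10^-5 / 0.003978 = 4.45 mmol/kg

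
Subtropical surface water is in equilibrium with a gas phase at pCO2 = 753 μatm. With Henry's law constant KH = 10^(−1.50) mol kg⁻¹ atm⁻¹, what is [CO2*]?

KH = 10^(−1.50) = 3.162×10^-2 mol kg⁻¹ atm⁻¹
[CO2*] = KH · pCO2 = 3.162×10^-2 × 753×10^-6 atm = 2.38×10^-5 mol/kg

[CO2*] = 23.8 μmol/kg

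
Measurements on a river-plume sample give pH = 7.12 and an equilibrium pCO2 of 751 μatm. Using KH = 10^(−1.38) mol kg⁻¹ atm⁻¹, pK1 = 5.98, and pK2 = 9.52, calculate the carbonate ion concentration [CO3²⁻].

[CO3²⁻] = 1.72 μmol/kg

[CO2*] = KH · pCO2 = 10^(−1.38) × 751×10^-6 = 3.131×10^-5 mol/kg
α₀ = 1/(1 + K1/[H⁺] + K1K2/[H⁺]²) = 1/(1 + 10^+1.14 + 10^-1.26) = 0.06730
DIC = [CO2*]/α₀ = 3.131×10^-5 / 0.06730 = 0.4652 mmol/kg
[CO3²⁻] = α₂·DIC; α₂ = 0.003698, so [CO3²⁻] = 0.003698 × 0.4652 = 0.00172 mmol/kg = 1.72 μmol/kg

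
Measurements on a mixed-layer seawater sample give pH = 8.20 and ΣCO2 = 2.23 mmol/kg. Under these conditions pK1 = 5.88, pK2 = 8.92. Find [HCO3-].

α₁ = 1 / (1 + [H⁺]/K1 + K2/[H⁺]) = 1 / (1 + 10^-2.32 + 10^-0.72)
   = 1 / (1 + 0.0047863 + 0.19055) = 1/1.1953 = 0.8366
[HCO3⁻] = α₁ × DIC = 0.8366 × 2.23 = 1.87 mmol/kg

[HCO3⁻] = 1.87 mmol/kg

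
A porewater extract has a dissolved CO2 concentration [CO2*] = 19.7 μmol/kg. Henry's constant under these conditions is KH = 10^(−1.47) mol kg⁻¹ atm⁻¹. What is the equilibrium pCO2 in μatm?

KH = 10^(−1.47) = 3.388×10^-2 mol kg⁻¹ atm⁻¹
pCO2 = [CO2*]/KH = 19.7×10^-6 / 3.388×10^-2 = 5.81×10^-4 atm = 581 μatm

pCO2 = 581 μatm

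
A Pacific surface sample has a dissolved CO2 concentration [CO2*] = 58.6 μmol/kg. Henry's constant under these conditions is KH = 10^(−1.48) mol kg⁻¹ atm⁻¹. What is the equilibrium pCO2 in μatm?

KH = 10^(−1.48) = 3.311×10^-2 mol kg⁻¹ atm⁻¹
pCO2 = [CO2*]/KH = 58.6×10^-6 / 3.311×10^-2 = 1.77×10^-3 atm = 1770 μatm

pCO2 = 1770 μatm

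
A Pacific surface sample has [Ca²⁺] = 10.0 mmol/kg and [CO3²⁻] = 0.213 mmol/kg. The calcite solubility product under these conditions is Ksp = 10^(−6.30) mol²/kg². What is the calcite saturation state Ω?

Ω = 4.25

Ksp = 10^(−6.30) = 5.012×10^-7
Ω = [Ca²⁺][CO3²⁻]/Ksp = (10.0×10^-3)(0.213×10^-3) / 5.012×10^-7 = 4.25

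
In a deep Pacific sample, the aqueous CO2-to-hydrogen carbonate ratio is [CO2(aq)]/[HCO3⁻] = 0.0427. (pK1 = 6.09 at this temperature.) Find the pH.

From K1 = [H⁺][HCO3⁻]/[CO2(aq)]:  pH = pK1 − log₁₀([CO2(aq)]/[HCO3⁻])
log₁₀(0.0427) = -1.370
pH = 6.09 − (-1.370) = 7.46

pH = 7.46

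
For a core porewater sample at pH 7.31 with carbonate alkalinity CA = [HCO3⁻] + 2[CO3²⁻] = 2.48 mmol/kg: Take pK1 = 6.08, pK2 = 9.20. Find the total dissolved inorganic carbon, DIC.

CA = [HCO3⁻] + 2[CO3²⁻] = (α₁ + 2α₂)·DIC
At pH 7.31: [H⁺]/K1 = 10^-1.23 = 0.058884, K2/[H⁺] = 10^-1.89 = 0.012882
α₁ = 1/(1 + 0.058884 + 0.012882) = 1/1.0718 = 0.9330; α₂ = α₁·K2/[H⁺] = 0.01202
α₁ + 2α₂ = 0.9571
DIC = CA / (α₁ + 2α₂) = 2.48 / 0.9571 = 2.59 mmol/kg

DIC = 2.59 mmol/kg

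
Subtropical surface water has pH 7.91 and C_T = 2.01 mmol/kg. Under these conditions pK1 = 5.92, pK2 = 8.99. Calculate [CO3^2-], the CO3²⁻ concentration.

[CO3²⁻] = 0.153 mmol/kg

α₂ = 1 / (1 + [H⁺]/K2 + [H⁺]²/(K1K2)) = 1 / (1 + 10^+1.08 + 10^-0.91)
   = 1 / (1 + 12.023 + 0.12303) = 1/13.146 = 0.07607
[CO3²⁻] = α₂ × DIC = 0.07607 × 2.01 = 0.153 mmol/kg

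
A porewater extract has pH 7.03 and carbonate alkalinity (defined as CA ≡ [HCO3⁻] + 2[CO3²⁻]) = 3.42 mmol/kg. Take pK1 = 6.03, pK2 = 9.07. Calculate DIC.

CA = [HCO3⁻] + 2[CO3²⁻] = (α₁ + 2α₂)·DIC
At pH 7.03: [H⁺]/K1 = 10^-1.00 = 0.10000, K2/[H⁺] = 10^-2.04 = 0.0091201
α₁ = 1/(1 + 0.10000 + 0.0091201) = 1/1.1091 = 0.9016; α₂ = α₁·K2/[H⁺] = 0.008223
α₁ + 2α₂ = 0.9181
DIC = CA / (α₁ + 2α₂) = 3.42 / 0.9181 = 3.73 mmol/kg

DIC = 3.73 mmol/kg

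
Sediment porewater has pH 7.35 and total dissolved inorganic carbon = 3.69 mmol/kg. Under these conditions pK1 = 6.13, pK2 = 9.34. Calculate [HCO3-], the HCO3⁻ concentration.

α₁ = 1 / (1 + [H⁺]/K1 + K2/[H⁺]) = 1 / (1 + 10^-1.22 + 10^-1.99)
   = 1 / (1 + 0.060256 + 0.010233) = 1/1.0705 = 0.9342
[HCO3⁻] = α₁ × DIC = 0.9342 × 3.69 = 3.45 mmol/kg

[HCO3⁻] = 3.45 mmol/kg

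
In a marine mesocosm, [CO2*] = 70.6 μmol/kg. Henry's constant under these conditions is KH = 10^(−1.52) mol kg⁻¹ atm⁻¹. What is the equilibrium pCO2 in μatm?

pCO2 = 2340 μatm

KH = 10^(−1.52) = 3.020×10^-2 mol kg⁻¹ atm⁻¹
pCO2 = [CO2*]/KH = 70.6×10^-6 / 3.020×10^-2 = 2.34×10^-3 atm = 2340 μatm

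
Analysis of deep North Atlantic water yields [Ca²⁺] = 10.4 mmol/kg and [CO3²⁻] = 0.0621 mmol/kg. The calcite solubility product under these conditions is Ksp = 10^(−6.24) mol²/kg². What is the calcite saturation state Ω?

Ω = 1.12

Ksp = 10^(−6.24) = 5.754×10^-7
Ω = [Ca²⁺][CO3²⁻]/Ksp = (10.4×10^-3)(0.0621×10^-3) / 5.754×10^-7 = 1.12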